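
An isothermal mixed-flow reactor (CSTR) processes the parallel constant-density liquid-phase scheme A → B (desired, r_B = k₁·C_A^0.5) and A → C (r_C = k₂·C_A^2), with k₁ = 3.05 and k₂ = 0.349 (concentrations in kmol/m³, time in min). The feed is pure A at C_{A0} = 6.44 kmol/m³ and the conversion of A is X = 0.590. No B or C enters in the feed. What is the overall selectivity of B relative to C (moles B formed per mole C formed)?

Exit C_A = C_{A0}(1−X) = 6.44×0.410 = 2.640 kmol/m³.
Rates in a CSTR are evaluated at the outlet concentration: r_B = 3.05×2.640^0.5 = 4.956, r_C = 0.349×2.640^2 = 2.433.
Overall selectivity = C_B/C_C = r_Bτ/(r_Cτ) = r_B/r_C = 2.04.

2.04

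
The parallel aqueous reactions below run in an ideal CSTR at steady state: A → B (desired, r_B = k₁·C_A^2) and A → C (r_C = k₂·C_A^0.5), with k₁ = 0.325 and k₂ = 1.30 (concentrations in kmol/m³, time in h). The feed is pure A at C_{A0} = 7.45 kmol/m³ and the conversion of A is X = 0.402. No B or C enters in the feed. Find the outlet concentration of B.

2.10 kmol/m³

Exit C_A = C_{A0}(1−X) = 7.45×0.598 = 4.455 kmol/m³.
In a CSTR the entire volume is at exit conditions, so r_B = 0.325×4.455^2 = 6.451 and r_C = 1.30×4.455^0.5 = 2.744.
Fraction of consumed A going to B: r_B/(r_B+r_C) = 0.7016.
C_B = 0.7016·C_{A0}·X = 0.7016×7.45×0.402 = 2.10 kmol/m³.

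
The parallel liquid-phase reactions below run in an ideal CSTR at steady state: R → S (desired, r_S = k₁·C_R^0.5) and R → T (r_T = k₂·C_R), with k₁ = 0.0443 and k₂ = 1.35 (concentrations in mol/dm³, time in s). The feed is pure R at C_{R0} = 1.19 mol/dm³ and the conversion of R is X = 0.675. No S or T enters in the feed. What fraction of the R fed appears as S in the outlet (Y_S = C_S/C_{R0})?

0.0338

Exit C_R = C_{R0}(1−X) = 1.19×0.325 = 0.3867 mol/dm³.
In a CSTR the entire volume is at exit conditions, so r_S = 0.0443×0.3867^0.5 = 0.02755 and r_T = 1.35×0.3867 = 0.5221.
Fraction of consumed R going to S: r_S/(r_S+r_T) = 0.05012.
C_S = 0.05012·C_{R0}·X = 0.05012×1.19×0.675 = 0.0403 mol/dm³; Y_S = C_S/C_{R0} = 0.0338.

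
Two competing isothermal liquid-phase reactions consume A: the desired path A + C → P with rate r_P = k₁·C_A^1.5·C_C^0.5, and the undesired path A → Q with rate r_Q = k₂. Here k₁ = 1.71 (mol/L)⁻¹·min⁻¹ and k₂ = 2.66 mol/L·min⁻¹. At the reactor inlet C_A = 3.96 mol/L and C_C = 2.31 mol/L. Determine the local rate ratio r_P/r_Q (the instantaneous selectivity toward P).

S_{P/Q} = r_P/r_Q = (k₁·C_A^1.5·C_C^0.5)/(k₂) = (k₁/k₂)·C_A^1.5·C_C^0.5.
= (1.71×3.960^1.5×2.310^0.5) / (2.66) = 20.48/2.660 = 7.70.

7.70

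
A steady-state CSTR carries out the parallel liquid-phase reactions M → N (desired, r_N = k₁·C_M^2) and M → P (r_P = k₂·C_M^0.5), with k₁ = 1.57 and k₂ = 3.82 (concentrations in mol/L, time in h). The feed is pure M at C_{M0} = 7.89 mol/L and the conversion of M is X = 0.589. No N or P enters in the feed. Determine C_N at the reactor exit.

Exit C_M = C_{M0}(1−X) = 7.89×0.411 = 3.243 mol/L.
A CSTR operates uniformly at the exit composition, giving r_N = 16.51 and r_P = 6.879 (each k·C_M^n at C_M = 3.243).
Fraction of consumed M going to N: r_N/(r_N+r_P) = 0.7059.
C_N = 0.7059·C_{M0}·X = 0.7059×7.89×0.589 = 3.28 mol/L.

3.28 mol/L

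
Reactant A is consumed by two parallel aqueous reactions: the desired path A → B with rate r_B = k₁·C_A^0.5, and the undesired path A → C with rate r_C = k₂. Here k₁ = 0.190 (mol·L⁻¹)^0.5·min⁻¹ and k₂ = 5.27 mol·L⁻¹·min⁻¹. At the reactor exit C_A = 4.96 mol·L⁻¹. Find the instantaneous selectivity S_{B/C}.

S_{B/C} = r_B/r_C = (k₁·C_A^0.5)/(k₂) = (k₁/k₂)·C_A^0.5.
= (0.190×4.960^0.5) / (5.27) = 0.4232/5.270 = 0.0803.

0.0803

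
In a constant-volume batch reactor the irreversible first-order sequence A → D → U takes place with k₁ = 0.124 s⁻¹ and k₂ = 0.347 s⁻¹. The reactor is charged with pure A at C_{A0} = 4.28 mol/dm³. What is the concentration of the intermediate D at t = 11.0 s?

For first-order series with pure A initially, C_D(t) = k₁C_{A0}/(k₂−k₁)·(e^(−k₁t) − e^(−k₂t)).
e^(−k₁t) = e^(−0.124×11.0) = e^(−1.364) = 0.2556; e^(−k₂t) = e^(−3.817) = 0.02199.
C_D = 0.124×4.28/(0.347−0.124) × (0.2556−0.02199) = 2.380×0.2336 = 0.5560 mol/dm³.

0.556 mol/dm³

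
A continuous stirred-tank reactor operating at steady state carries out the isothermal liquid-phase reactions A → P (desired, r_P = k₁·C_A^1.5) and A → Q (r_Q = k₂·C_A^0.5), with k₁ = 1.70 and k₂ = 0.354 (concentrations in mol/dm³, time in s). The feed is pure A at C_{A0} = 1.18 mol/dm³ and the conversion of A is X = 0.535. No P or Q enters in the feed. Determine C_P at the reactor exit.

0.458 mol/dm³

Exit C_A = C_{A0}(1−X) = 1.18×0.465 = 0.5487 mol/dm³.
In a CSTR the entire volume is at exit conditions, so r_P = 1.70×0.5487^1.5 = 0.6910 and r_Q = 0.354×0.5487^0.5 = 0.2622.
Fraction of consumed A going to P: r_P/(r_P+r_Q) = 0.7249.
C_P = 0.7249·C_{A0}·X = 0.7249×1.18×0.535 = 0.458 mol/dm³.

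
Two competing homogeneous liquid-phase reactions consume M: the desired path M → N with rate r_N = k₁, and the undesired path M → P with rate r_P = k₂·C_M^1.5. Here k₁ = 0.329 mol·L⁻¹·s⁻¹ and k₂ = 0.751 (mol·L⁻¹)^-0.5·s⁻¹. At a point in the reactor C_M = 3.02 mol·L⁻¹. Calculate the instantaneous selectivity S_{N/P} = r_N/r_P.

S_{N/P} = r_N/r_P = (k₁)/(k₂·C_M^1.5) = (k₁/k₂)·C_M^-1.5.
= (0.329) / (0.751×3.020^1.5) = 0.3290/3.941 = 0.0835.

0.0835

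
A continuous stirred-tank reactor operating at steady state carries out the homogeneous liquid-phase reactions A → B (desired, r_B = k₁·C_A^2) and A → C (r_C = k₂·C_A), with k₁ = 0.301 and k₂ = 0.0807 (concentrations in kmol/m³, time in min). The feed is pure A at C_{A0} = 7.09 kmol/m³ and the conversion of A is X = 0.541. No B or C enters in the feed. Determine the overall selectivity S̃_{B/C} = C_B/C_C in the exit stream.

Exit C_A = C_{A0}(1−X) = 7.09×0.459 = 3.254 kmol/m³.
Rates in a CSTR are evaluated at the outlet concentration: r_B = 0.301×3.254^2 = 3.188, r_C = 0.0807×3.254 = 0.2626.
Overall selectivity = C_B/C_C = r_Bτ/(r_Cτ) = r_B/r_C = 12.1.

12.1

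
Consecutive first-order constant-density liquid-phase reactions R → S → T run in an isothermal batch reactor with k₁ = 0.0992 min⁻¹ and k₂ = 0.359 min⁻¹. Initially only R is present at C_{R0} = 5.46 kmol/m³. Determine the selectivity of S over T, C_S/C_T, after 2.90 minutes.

1.54

For first-order series with pure R initially, C_S(t) = k₁C_{R0}/(k₂−k₁)·(e^(−k₁t) − e^(−k₂t)).
e^(−k₁t) = e^(−0.0992×2.90) = e^(−0.2877) = 0.7500; e^(−k₂t) = e^(−1.041) = 0.3531.
C_S = 0.0992×5.46/(0.359−0.0992) × (0.7500−0.3531) = 2.085×0.3969 = 0.8275 kmol/m³.
C_R = C_{R0}e^(−k₁t) = 4.095 kmol/m³, so C_T = C_{R0}−C_R−C_S = 0.5375 kmol/m³; C_S/C_T = 1.54.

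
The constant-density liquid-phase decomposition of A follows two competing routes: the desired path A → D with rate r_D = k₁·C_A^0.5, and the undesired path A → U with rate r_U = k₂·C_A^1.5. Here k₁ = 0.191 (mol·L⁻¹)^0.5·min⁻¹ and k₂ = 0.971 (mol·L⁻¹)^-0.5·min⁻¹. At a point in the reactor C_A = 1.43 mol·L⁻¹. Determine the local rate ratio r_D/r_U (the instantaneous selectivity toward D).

0.138

S_{D/U} = r_D/r_U = (k₁·C_A^0.5)/(k₂·C_A^1.5) = (k₁/k₂)·C_A⁻¹.
= (0.191×1.430^0.5) / (0.971×1.430^1.5) = 0.2284/1.660 = 0.138.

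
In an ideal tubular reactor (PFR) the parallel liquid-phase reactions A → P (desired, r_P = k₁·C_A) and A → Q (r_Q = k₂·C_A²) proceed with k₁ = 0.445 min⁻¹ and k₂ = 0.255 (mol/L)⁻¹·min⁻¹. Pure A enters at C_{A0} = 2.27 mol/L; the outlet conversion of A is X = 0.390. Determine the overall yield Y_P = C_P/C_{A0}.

C_A = C_{A0}(1−X) = 1.385 mol/L.
Along a PFR/batch, dC_P/dC_A = −r_P/(r_P+r_Q) = −k₁/(k₁+k₂·C_A).
Integrating from C_{A0} to C_A: C_P = (0.445/0.255)·ln[(0.445+0.255·2.27)/(0.445+0.255·1.38)] = 1.745·ln(1.024/0.7981) = 0.4347 mol/L.
Y_P = C_P/C_{A0} = 0.4347/2.27 = 0.191.

0.191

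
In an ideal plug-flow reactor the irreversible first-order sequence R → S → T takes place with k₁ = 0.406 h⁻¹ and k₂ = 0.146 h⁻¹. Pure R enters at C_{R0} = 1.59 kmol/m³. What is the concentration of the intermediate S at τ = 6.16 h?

0.806 kmol/m³

For first-order series with pure R initially, C_S(τ) = k₁C_{R0}/(k₂−k₁)·(e^(−k₁τ) − e^(−k₂τ)).
e^(−k₁τ) = e^(−0.406×6.16) = e^(−2.501) = 0.08201; e^(−k₂τ) = e^(−0.8994) = 0.4068.
C_S = 0.406×1.59/(0.146−0.406) × (0.08201−0.4068) = (-2.483)×(-0.3248) = 0.8065 kmol/m³.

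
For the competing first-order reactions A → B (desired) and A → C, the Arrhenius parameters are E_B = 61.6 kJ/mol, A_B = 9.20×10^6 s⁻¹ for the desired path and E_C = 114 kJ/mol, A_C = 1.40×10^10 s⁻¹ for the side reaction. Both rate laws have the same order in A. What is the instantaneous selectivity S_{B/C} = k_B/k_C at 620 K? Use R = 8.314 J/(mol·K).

17.1

With equal orders, S_{B/C} = k_B/k_C = (A_B/A_C)·exp[(E_C−E_B)/(RT)].
(E_C−E_B)/(RT) = (114−61.6)×10³/(8.314×620) = 52400/5155 = 10.17.
k_B/k_C = (9.20×10^6/1.40×10^10)·exp(10.17) = 6.571×10^-4 × 25991 = 17.1.
Since E_B < E_C, lowering the temperature improves selectivity toward B.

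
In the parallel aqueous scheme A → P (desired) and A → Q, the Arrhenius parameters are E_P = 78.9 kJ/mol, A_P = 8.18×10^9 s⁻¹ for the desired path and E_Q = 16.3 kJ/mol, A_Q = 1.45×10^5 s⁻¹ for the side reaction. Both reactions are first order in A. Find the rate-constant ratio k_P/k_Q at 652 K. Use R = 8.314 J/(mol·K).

0.545

Since both paths have the same order in A, the concentration cancels and S_{P/Q} = k_P/k_Q = (A_P/A_Q)·exp[(E_Q−E_P)/(RT)].
(E_Q−E_P)/(RT) = (16.3−78.9)×10³/(8.314×652) = -62600/5421 = -11.55.
k_P/k_Q = (8.18×10^9/1.45×10^5)·exp(-11.55) = 56414 × 9.653×10^-6 = 0.545.
Since E_P > E_Q, raising the temperature improves selectivity toward P.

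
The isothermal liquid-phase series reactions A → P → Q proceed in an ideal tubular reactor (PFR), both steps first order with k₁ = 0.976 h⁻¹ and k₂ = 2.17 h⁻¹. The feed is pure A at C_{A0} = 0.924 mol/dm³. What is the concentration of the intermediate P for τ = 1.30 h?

0.167 mol/dm³

For first-order series with pure A initially, C_P(τ) = k₁C_{A0}/(k₂−k₁)·(e^(−k₁τ) − e^(−k₂τ)).
e^(−k₁τ) = e^(−0.976×1.30) = e^(−1.269) = 0.2812; e^(−k₂τ) = e^(−2.821) = 0.05955.
C_P = 0.976×0.924/(2.17−0.976) × (0.2812−0.05955) = 0.7553×0.2216 = 0.1674 mol/dm³.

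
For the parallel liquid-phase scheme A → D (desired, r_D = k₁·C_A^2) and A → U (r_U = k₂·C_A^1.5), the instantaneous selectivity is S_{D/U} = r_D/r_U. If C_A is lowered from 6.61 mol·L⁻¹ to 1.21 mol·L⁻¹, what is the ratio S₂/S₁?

0.428

S_{D/U} = (k₁/k₂)·C_A^0.5, so S₂/S₁ = (C_{A,2}/C_{A,1})^0.5.
= (1.21/6.61)^0.5 = (0.1831)^0.5 = 0.428.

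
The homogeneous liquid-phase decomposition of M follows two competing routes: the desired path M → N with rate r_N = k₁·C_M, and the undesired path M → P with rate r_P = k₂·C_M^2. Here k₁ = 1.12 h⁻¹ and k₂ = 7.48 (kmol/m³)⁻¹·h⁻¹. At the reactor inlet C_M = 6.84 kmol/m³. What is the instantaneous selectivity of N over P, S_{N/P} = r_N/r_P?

0.0219

S_{N/P} = r_N/r_P = (k₁·C_M)/(k₂·C_M^2) = (k₁/k₂)·C_M⁻¹.
= (1.12×6.840) / (7.48×6.840^2) = 7.661/350.0 = 0.0219.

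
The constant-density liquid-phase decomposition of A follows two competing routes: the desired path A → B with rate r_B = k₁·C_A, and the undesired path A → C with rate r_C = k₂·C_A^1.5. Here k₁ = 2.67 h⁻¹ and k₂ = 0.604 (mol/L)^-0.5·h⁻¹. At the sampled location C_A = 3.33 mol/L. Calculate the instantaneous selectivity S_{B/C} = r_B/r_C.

S_{B/C} = r_B/r_C = (k₁·C_A)/(k₂·C_A^1.5) = (k₁/k₂)·C_A^-0.5.
= (2.67×3.330) / (0.604×3.330^1.5) = 8.891/3.670 = 2.42.
The undesired path is higher order in A, so low C_A (CSTR or dilute feed) favours B.

2.42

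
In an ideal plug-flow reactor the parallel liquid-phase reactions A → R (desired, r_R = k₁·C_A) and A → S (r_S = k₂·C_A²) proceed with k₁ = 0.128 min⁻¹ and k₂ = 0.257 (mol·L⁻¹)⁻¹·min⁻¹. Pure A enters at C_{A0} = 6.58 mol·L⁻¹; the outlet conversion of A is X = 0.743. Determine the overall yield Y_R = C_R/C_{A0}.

C_A = C_{A0}(1−X) = 1.691 mol·L⁻¹.
Along a PFR/batch, dC_R/dC_A = −r_R/(r_R+r_S) = −k₁/(k₁+k₂·C_A).
Integrating from C_{A0} to C_A: C_R = (0.128/0.257)·ln[(0.128+0.257·6.58)/(0.128+0.257·1.69)] = 0.4981·ln(1.819/0.5626) = 0.5845 mol·L⁻¹.
Y_R = C_R/C_{A0} = 0.5845/6.58 = 0.0888.

0.0888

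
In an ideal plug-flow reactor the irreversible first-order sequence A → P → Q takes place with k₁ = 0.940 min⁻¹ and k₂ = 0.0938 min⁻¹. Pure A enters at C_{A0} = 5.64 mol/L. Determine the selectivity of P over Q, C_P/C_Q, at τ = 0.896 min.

For first-order series with pure A initially, C_P(τ) = k₁C_{A0}/(k₂−k₁)·(e^(−k₁τ) − e^(−k₂τ)).
e^(−k₁τ) = e^(−0.940×0.896) = e^(−0.8422) = 0.4307; e^(−k₂τ) = e^(−0.08404) = 0.9194.
C_P = 0.940×5.64/(0.0938−0.940) × (0.4307−0.9194) = (-6.265)×(-0.4886) = 3.061 mol/L.
C_A = C_{A0}e^(−k₁τ) = 2.429 mol/L, so C_Q = C_{A0}−C_A−C_P = 0.1491 mol/L; C_P/C_Q = 20.5.

20.5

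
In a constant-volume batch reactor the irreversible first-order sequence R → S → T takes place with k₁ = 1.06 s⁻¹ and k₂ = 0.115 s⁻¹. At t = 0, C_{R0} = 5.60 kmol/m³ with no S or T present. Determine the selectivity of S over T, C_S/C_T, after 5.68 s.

For first-order series with pure R initially, C_S(t) = k₁C_{R0}/(k₂−k₁)·(e^(−k₁t) − e^(−k₂t)).
e^(−k₁t) = e^(−1.06×5.68) = e^(−6.021) = 0.002428; e^(−k₂t) = e^(−0.6532) = 0.5204.
C_S = 1.06×5.60/(0.115−1.06) × (0.002428−0.5204) = (-6.281)×(-0.5180) = 3.253 kmol/m³.
C_R = C_{R0}e^(−k₁t) = 0.01360 kmol/m³, so C_T = C_{R0}−C_R−C_S = 2.333 kmol/m³; C_S/C_T = 1.39.

1.39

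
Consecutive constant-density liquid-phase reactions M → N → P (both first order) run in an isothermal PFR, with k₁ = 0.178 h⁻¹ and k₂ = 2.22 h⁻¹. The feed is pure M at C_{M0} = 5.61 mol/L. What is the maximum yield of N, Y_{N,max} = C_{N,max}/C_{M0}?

At the optimum, C_{N,max}/C_{M0} = (k₁/k₂)^[k₂/(k₂−k₁)].
= (0.178/2.22)^(2.22/(2.22−0.178)) = (0.08018)^(1.087) = 0.06435.

0.0643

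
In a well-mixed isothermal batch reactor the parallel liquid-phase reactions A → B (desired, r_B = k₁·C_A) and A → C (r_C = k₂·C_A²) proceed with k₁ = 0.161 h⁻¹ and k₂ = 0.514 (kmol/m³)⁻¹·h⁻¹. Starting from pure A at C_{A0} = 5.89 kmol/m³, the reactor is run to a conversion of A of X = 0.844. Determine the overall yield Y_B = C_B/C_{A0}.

0.0860

C_A = C_{A0}(1−X) = 0.9188 kmol/m³.
Along a PFR/batch, dC_B/dC_A = −r_B/(r_B+r_C) = −k₁/(k₁+k₂·C_A).
Integrating from C_{A0} to C_A: C_B = (0.161/0.514)·ln[(0.161+0.514·5.89)/(0.161+0.514·0.919)] = 0.3132·ln(3.188/0.6333) = 0.5063 kmol/m³.
Y_B = C_B/C_{A0} = 0.5063/5.89 = 0.0860.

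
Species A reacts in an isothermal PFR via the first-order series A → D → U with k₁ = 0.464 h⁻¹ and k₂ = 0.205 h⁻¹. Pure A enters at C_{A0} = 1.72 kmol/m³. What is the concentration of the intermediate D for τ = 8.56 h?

0.475 kmol/m³

For first-order series with pure A initially, C_D(τ) = k₁C_{A0}/(k₂−k₁)·(e^(−k₁τ) − e^(−k₂τ)).
e^(−k₁τ) = e^(−0.464×8.56) = e^(−3.972) = 0.01884; e^(−k₂τ) = e^(−1.755) = 0.1729.
C_D = 0.464×1.72/(0.205−0.464) × (0.01884−0.1729) = (-3.081)×(-0.1541) = 0.4749 kmol/m³.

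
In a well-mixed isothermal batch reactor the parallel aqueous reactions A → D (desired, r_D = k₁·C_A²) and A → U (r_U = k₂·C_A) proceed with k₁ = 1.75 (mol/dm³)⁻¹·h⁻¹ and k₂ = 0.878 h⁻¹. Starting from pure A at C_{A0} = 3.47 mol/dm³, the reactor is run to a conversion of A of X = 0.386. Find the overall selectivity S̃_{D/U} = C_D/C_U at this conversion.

5.49

C_A = C_{A0}(1−X) = 2.131 mol/dm³.
Along a PFR/batch, dC_U/dC_A = −r_U/(r_D+r_U) = −k₂/(k₂+k₁·C_A).
Integrating from C_{A0} to C_A: C_U = (0.878/1.75)·ln[(0.878+1.75·3.47)/(0.878+1.75·2.13)] = 0.5017·ln(6.951/4.607) = 0.2064 mol/dm³.
Then C_D = (C_{A0}−C_A) − C_U = 1.339 − 0.2064 = 1.133 mol/dm³.
S̃_{D/U} = C_D/C_U = 1.133/0.2064 = 5.49.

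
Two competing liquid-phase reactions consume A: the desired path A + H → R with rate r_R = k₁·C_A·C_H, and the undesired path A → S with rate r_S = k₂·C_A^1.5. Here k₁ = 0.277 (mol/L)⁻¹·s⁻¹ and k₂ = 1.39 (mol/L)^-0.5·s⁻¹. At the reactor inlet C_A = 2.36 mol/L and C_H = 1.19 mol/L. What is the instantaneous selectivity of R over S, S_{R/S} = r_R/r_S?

S_{R/S} = r_R/r_S = (k₁·C_A·C_H)/(k₂·C_A^1.5) = (k₁/k₂)·C_A^-0.5·C_H.
= (0.277×2.360×1.190) / (1.39×2.360^1.5) = 0.7779/5.039 = 0.154.
The undesired path is higher order in A, so low C_A (CSTR or dilute feed) favours R.

0.154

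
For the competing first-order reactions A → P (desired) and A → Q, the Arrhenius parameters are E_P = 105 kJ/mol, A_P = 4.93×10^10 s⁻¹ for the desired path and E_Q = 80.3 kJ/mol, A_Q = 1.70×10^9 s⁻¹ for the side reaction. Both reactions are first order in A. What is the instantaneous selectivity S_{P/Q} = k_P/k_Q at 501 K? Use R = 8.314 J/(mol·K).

Since both paths have the same order in A, the concentration cancels and S_{P/Q} = k_P/k_Q = (A_P/A_Q)·exp[(E_Q−E_P)/(RT)].
(E_Q−E_P)/(RT) = (80.3−105)×10³/(8.314×501) = -24700/4165 = -5.930.
k_P/k_Q = (4.93×10^10/1.70×10^9)·exp(-5.930) = 29.00 × 0.002659 = 0.0771.
Since E_P > E_Q, raising the temperature improves selectivity toward P.

0.0771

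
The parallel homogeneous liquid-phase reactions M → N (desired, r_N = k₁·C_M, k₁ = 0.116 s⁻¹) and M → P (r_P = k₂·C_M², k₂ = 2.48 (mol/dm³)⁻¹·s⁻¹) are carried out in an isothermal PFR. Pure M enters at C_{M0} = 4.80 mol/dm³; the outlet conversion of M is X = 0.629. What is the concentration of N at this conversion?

0.0456 mol/dm³

C_M = C_{M0}(1−X) = 1.781 mol/dm³.
Along a PFR/batch, dC_N/dC_M = −r_N/(r_N+r_P) = −k₁/(k₁+k₂·C_M).
Integrating from C_{M0} to C_M: C_N = (0.116/2.48)·ln[(0.116+2.48·4.80)/(0.116+2.48·1.78)] = 0.04677·ln(12.02/4.532) = 0.04562 mol/dm³.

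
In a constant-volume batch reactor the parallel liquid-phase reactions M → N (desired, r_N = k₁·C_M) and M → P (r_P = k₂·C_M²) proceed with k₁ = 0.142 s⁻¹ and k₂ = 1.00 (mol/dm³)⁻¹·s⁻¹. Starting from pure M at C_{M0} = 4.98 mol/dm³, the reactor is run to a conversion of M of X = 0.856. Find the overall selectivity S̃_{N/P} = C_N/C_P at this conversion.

0.0632

C_M = C_{M0}(1−X) = 0.7171 mol/dm³.
Along a PFR/batch, dC_N/dC_M = −r_N/(r_N+r_P) = −k₁/(k₁+k₂·C_M).
Integrating from C_{M0} to C_M: C_N = (0.142/1.00)·ln[(0.142+1.00·4.98)/(0.142+1.00·0.717)] = 0.1420·ln(5.122/0.8591) = 0.2535 mol/dm³.
C_P = (C_{M0}−C_M)−C_N = 4.009 mol/dm³; S̃_{N/P} = 0.2535/4.009 = 0.0632.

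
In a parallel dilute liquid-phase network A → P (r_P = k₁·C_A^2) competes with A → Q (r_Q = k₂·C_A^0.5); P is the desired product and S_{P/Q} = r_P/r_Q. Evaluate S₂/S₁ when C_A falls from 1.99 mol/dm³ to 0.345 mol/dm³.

0.0722

S_{P/Q} = (k₁/k₂)·C_A^1.5, so S₂/S₁ = (C_{A,2}/C_{A,1})^1.5.
= (0.345/1.99)^1.5 = (0.1734)^1.5 = 0.0722.
Selectivity toward P falls as C_A falls — high-concentration operation is favoured.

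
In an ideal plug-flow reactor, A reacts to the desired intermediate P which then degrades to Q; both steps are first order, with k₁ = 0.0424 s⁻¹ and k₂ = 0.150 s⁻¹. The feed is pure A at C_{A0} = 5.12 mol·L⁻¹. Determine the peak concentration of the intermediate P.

At the optimum, C_{P,max}/C_{A0} = (k₁/k₂)^[k₂/(k₂−k₁)].
= (0.0424/0.150)^(0.150/(0.150−0.0424)) = (0.2827)^(1.394) = 0.1718.
C_{P,max} = 0.1718×5.12 = 0.880 mol·L⁻¹.

0.880 mol·L⁻¹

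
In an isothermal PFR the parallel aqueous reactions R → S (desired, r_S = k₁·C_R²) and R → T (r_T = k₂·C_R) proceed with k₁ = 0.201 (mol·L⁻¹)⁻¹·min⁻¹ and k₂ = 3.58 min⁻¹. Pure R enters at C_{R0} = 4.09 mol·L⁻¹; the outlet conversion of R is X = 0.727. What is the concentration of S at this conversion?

C_R = C_{R0}(1−X) = 1.117 mol·L⁻¹.
Along a PFR/batch, dC_T/dC_R = −r_T/(r_S+r_T) = −k₂/(k₂+k₁·C_R).
Integrating from C_{R0} to C_R: C_T = (3.58/0.201)·ln[(3.58+0.201·4.09)/(3.58+0.201·1.12)] = 17.81·ln(4.402/3.804) = 2.599 mol·L⁻¹.
Then C_S = (C_{R0}−C_R) − C_T = 2.973 − 2.599 = 0.3746 mol·L⁻¹.

0.375 mol·L⁻¹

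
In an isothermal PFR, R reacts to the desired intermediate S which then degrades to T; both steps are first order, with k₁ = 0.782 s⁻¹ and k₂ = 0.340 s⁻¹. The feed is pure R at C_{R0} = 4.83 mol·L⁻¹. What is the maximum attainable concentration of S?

2.55 mol·L⁻¹

For a first-order series the maximum intermediate yield is C_{S,max}/C_{R0} = (k₁/k₂)^[k₂/(k₂−k₁)].
= (0.782/0.340)^(0.340/(0.340−0.782)) = (2.300)^(-0.7692) = 0.5269.
C_{S,max} = 0.5269×4.83 = 2.55 mol·L⁻¹.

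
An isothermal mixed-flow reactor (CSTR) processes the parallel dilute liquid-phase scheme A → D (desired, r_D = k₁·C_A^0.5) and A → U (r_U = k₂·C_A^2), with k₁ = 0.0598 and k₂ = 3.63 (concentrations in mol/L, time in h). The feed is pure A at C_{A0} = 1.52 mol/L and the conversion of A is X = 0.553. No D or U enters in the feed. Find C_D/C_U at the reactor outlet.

Exit C_A = C_{A0}(1−X) = 1.52×0.447 = 0.6794 mol/L.
In a CSTR the entire volume is at exit conditions, so r_D = 0.0598×0.6794^0.5 = 0.04929 and r_U = 3.63×0.6794^2 = 1.676.
Overall selectivity = C_D/C_U = r_Dτ/(r_Uτ) = r_D/r_U = 0.0294.

0.0294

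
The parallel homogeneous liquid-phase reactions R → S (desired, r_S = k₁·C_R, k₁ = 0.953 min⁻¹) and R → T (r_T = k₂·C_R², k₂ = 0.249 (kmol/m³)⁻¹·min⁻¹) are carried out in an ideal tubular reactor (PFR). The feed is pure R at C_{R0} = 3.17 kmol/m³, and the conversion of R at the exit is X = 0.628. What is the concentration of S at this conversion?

1.28 kmol/m³

C_R = C_{R0}(1−X) = 1.179 kmol/m³.
Along a PFR/batch, dC_S/dC_R = −r_S/(r_S+r_T) = −k₁/(k₁+k₂·C_R).
Integrating from C_{R0} to C_R: C_S = (0.953/0.249)·ln[(0.953+0.249·3.17)/(0.953+0.249·1.18)] = 3.827·ln(1.742/1.247) = 1.281 kmol/m³.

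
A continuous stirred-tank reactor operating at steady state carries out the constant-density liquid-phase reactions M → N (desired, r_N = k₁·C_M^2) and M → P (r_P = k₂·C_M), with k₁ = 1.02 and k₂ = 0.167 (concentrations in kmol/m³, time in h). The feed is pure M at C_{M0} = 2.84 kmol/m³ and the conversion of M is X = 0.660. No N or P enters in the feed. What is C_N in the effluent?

Exit C_M = C_{M0}(1−X) = 2.84×0.340 = 0.9656 kmol/m³.
In a CSTR the entire volume is at exit conditions, so r_N = 1.02×0.9656^2 = 0.9510 and r_P = 0.167×0.9656 = 0.1613.
Fraction of consumed M going to N: r_N/(r_N+r_P) = 0.8550.
C_N = 0.8550·C_{M0}·X = 0.8550×2.84×0.660 = 1.60 kmol/m³.

1.60 kmol/m³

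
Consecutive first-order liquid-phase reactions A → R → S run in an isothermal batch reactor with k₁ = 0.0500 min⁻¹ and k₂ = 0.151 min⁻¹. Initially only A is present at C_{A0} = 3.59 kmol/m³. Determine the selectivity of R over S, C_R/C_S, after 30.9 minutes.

Solving the coupled first-order balances gives C_R(t) = [k₁/(k₂−k₁)]·C_{A0}·(e^(−k₁t) − e^(−k₂t)).
e^(−k₁t) = e^(−0.0500×30.9) = e^(−1.545) = 0.2133; e^(−k₂t) = e^(−4.666) = 0.009411.
C_R = 0.0500×3.59/(0.151−0.0500) × (0.2133−0.009411) = 1.777×0.2039 = 0.3624 kmol/m³.
C_A = C_{A0}e^(−k₁t) = 0.7658 kmol/m³, so C_S = C_{A0}−C_A−C_R = 2.462 kmol/m³; C_R/C_S = 0.147.

0.147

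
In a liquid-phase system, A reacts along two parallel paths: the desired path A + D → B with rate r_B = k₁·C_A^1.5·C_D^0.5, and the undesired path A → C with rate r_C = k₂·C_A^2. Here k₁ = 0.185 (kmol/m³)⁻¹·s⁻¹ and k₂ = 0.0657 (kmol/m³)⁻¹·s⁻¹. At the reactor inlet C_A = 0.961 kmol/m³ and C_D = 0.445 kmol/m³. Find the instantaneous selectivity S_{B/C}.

S_{B/C} = r_B/r_C = (k₁·C_A^1.5·C_D^0.5)/(k₂·C_A^2) = (k₁/k₂)·C_A^-0.5·C_D^0.5.
= (0.185×0.9610^1.5×0.4450^0.5) / (0.0657×0.9610^2) = 0.1163/0.06068 = 1.92.
The undesired path is higher order in A, so low C_A (CSTR or dilute feed) favours B.

1.92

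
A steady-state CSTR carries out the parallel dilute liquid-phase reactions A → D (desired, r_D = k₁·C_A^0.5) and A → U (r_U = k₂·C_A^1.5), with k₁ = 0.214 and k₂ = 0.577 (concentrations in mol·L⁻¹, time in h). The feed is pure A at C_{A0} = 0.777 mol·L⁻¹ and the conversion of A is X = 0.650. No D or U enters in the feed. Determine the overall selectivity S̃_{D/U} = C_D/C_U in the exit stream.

Exit C_A = C_{A0}(1−X) = 0.777×0.350 = 0.2719 mol·L⁻¹.
In a CSTR the entire volume is at exit conditions, so r_D = 0.214×0.2719^0.5 = 0.1116 and r_U = 0.577×0.2719^1.5 = 0.08183.
Overall selectivity = C_D/C_U = r_Dτ/(r_Uτ) = r_D/r_U = 1.36.

1.36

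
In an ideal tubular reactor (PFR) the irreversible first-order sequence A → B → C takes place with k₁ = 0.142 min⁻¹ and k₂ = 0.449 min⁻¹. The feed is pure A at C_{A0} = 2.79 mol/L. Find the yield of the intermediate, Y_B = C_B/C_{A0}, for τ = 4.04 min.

For first-order series with pure A initially, C_B(τ) = k₁C_{A0}/(k₂−k₁)·(e^(−k₁τ) − e^(−k₂τ)).
e^(−k₁τ) = e^(−0.142×4.04) = e^(−0.5737) = 0.5634; e^(−k₂τ) = e^(−1.814) = 0.1630.
C_B = 0.142×2.79/(0.449−0.142) × (0.5634−0.1630) = 1.290×0.4004 = 0.5168 mol/L.
Y_B = C_B/C_{A0} = 0.5168/2.79 = 0.185.

0.185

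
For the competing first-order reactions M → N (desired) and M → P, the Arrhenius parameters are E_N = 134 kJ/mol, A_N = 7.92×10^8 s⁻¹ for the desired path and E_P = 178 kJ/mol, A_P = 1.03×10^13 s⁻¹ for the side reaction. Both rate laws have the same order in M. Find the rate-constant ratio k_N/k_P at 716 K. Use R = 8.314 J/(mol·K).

0.125

k_N/k_P = (A_N/A_P)·exp[−(E_N−E_P)/(RT)] = (A_N/A_P)·exp[(E_P−E_N)/(RT)].
(E_P−E_N)/(RT) = (178−134)×10³/(8.314×716) = 44000/5953 = 7.391.
k_N/k_P = (7.92×10^8/1.03×10^13)·exp(7.391) = 7.689×10^-5 × 1622 = 0.125.
Since E_N < E_P, lowering the temperature improves selectivity toward N.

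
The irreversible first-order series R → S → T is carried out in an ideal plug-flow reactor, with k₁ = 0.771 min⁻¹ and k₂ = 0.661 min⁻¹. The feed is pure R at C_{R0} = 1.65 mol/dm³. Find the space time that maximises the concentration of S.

1.40 min

Setting dC_S/dτ = 0 gives τ_opt = ln(k₂/k₁)/(k₂−k₁).
= ln(0.661/0.771)/(0.661−0.771) = ln(0.8573)/-0.1100 = -0.1539/-0.1100 = 1.40 min.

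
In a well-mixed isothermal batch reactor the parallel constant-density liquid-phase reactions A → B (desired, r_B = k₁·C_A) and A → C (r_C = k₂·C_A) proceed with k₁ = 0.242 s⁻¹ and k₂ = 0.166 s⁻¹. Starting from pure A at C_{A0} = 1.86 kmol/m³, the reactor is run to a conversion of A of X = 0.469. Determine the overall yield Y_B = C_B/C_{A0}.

0.278

C_A = C_{A0}(1−X) = 0.9877 kmol/m³.
Both paths are first order in A, so the instantaneous fraction to B is constant: dC_B/d(−C_A) = k₁/(k₁+k₂) = 0.5931.
C_B = 0.5931·(C_{A0}−C_A) = 0.5931×0.8723 = 0.517 kmol/m³.
Y_B = C_B/C_{A0} = 0.5174/1.86 = 0.278.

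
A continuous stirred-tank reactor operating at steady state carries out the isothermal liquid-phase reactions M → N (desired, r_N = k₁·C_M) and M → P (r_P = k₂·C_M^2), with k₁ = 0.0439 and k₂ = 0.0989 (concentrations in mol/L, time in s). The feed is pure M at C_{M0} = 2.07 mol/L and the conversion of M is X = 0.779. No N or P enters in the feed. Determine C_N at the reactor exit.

Exit C_M = C_{M0}(1−X) = 2.07×0.221 = 0.4575 mol/L.
Rates in a CSTR are evaluated at the outlet concentration: r_N = 0.0439×0.4575 = 0.02008, r_P = 0.0989×0.4575^2 = 0.02070.
Fraction of consumed M going to N: r_N/(r_N+r_P) = 0.4925.
C_N = 0.4925·C_{M0}·X = 0.4925×2.07×0.779 = 0.794 mol/L.

0.794 mol/L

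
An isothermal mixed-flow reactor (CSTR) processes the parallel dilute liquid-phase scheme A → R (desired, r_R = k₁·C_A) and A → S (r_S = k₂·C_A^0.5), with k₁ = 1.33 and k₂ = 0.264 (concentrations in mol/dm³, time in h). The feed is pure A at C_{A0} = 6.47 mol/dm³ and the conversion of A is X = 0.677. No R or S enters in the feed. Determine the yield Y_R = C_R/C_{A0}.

0.595

Exit C_A = C_{A0}(1−X) = 6.47×0.323 = 2.090 mol/dm³.
In a CSTR the entire volume is at exit conditions, so r_R = 1.33×2.090 = 2.779 and r_S = 0.264×2.090^0.5 = 0.3816.
Fraction of consumed A going to R: r_R/(r_R+r_S) = 0.8793.
C_R = 0.8793·C_{A0}·X = 0.8793×6.47×0.677 = 3.85 mol/dm³; Y_R = C_R/C_{A0} = 0.595.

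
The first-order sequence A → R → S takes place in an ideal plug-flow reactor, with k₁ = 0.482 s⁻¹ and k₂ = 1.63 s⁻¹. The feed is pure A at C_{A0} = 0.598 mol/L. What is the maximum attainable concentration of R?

At the optimum, C_{R,max}/C_{A0} = (k₁/k₂)^[k₂/(k₂−k₁)].
= (0.482/1.63)^(1.63/(1.63−0.482)) = (0.2957)^(1.420) = 0.1773.
C_{R,max} = 0.1773×0.598 = 0.106 mol/L.

0.106 mol/L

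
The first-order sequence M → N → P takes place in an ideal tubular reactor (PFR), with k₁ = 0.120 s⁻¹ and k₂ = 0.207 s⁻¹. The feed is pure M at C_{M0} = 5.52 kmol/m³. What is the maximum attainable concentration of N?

At the optimum, C_{N,max}/C_{M0} = (k₁/k₂)^[k₂/(k₂−k₁)].
= (0.120/0.207)^(0.207/(0.207−0.120)) = (0.5797)^(2.379) = 0.2733.
C_{N,max} = 0.2733×5.52 = 1.51 kmol/m³.

1.51 kmol/m³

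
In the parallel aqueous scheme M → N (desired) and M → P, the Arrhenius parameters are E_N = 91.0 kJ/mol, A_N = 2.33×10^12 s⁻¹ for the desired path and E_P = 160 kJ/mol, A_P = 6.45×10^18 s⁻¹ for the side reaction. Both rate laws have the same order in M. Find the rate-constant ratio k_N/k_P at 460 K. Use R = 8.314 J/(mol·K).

24.7

k_N/k_P = (A_N/A_P)·exp[−(E_N−E_P)/(RT)] = (A_N/A_P)·exp[(E_P−E_N)/(RT)].
(E_P−E_N)/(RT) = (160−91.0)×10³/(8.314×460) = 69000/3824 = 18.04.
k_N/k_P = (2.33×10^12/6.45×10^18)·exp(18.04) = 3.612×10^-7 × 6.847×10^7 = 24.7.
Since E_N < E_P, lowering the temperature improves selectivity toward N.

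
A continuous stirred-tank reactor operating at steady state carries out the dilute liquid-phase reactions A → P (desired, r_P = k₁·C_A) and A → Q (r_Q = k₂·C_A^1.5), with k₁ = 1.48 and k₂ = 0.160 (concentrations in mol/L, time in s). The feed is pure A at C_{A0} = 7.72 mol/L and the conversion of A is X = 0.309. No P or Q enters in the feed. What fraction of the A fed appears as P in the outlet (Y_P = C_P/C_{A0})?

0.247

Exit C_A = C_{A0}(1−X) = 7.72×0.691 = 5.335 mol/L.
A CSTR operates uniformly at the exit composition, giving r_P = 7.895 and r_Q = 1.971 (each k·C_A^n at C_A = 5.335).
Fraction of consumed A going to P: r_P/(r_P+r_Q) = 0.8002.
C_P = 0.8002·C_{A0}·X = 0.8002×7.72×0.309 = 1.91 mol/L; Y_P = C_P/C_{A0} = 0.247.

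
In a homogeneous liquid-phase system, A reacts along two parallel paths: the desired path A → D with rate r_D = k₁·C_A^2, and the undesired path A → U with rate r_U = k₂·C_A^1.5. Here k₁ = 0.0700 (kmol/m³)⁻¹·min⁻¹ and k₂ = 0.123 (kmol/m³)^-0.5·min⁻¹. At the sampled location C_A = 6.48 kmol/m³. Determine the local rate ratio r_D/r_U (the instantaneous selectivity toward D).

S_{D/U} = r_D/r_U = (k₁·C_A^2)/(k₂·C_A^1.5) = (k₁/k₂)·C_A^0.5.
= (0.0700×6.480^2) / (0.123×6.480^1.5) = 2.939/2.029 = 1.45.
Since the desired path is higher order in A, keeping C_A high (PFR or concentrated feed) favours D.

1.45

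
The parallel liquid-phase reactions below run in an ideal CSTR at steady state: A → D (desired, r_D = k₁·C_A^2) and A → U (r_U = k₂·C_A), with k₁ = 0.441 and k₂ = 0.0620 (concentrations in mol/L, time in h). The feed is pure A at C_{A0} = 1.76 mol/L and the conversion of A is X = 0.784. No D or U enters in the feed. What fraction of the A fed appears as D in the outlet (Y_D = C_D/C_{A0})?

Exit C_A = C_{A0}(1−X) = 1.76×0.216 = 0.3802 mol/L.
In a CSTR the entire volume is at exit conditions, so r_D = 0.441×0.3802^2 = 0.06373 and r_U = 0.0620×0.3802 = 0.02357.
Fraction of consumed A going to D: r_D/(r_D+r_U) = 0.7300.
C_D = 0.7300·C_{A0}·X = 0.7300×1.76×0.784 = 1.01 mol/L; Y_D = C_D/C_{A0} = 0.572.

0.572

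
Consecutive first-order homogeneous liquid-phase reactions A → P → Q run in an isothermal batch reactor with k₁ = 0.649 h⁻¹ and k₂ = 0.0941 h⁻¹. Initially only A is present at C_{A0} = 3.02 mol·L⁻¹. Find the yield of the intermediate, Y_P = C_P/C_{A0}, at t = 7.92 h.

For first-order series with pure A initially, C_P(t) = k₁C_{A0}/(k₂−k₁)·(e^(−k₁t) − e^(−k₂t)).
e^(−k₁t) = e^(−0.649×7.92) = e^(−5.140) = 0.005857; e^(−k₂t) = e^(−0.7453) = 0.4746.
C_P = 0.649×3.02/(0.0941−0.649) × (0.005857−0.4746) = (-3.532)×(-0.4687) = 1.656 mol·L⁻¹.
Y_P = C_P/C_{A0} = 1.656/3.02 = 0.548.

0.548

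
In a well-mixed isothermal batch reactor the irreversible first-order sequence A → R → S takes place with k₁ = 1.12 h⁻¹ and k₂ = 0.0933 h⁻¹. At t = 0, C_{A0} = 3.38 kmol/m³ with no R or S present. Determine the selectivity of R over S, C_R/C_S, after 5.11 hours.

Solving the coupled first-order balances gives C_R(t) = [k₁/(k₂−k₁)]·C_{A0}·(e^(−k₁t) − e^(−k₂t)).
e^(−k₁t) = e^(−1.12×5.11) = e^(−5.723) = 0.003269; e^(−k₂t) = e^(−0.4768) = 0.6208.
C_R = 1.12×3.38/(0.0933−1.12) × (0.003269−0.6208) = (-3.687)×(-0.6175) = 2.277 kmol/m³.
C_A = C_{A0}e^(−k₁t) = 0.01105 kmol/m³, so C_S = C_{A0}−C_A−C_R = 1.092 kmol/m³; C_R/C_S = 2.08.

2.08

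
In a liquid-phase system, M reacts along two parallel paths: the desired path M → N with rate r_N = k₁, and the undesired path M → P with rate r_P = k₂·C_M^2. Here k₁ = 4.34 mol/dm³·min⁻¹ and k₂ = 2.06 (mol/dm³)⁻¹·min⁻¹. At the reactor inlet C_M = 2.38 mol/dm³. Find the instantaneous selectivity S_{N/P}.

0.372

S_{N/P} = r_N/r_P = (k₁)/(k₂·C_M^2) = (k₁/k₂)·C_M^-2.
= (4.34) / (2.06×2.380^2) = 4.340/11.67 = 0.372.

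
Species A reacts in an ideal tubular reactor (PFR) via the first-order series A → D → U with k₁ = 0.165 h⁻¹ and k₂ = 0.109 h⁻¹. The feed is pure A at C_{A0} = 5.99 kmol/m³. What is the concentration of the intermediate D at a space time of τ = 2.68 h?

For first-order series with pure A initially, C_D(τ) = k₁C_{A0}/(k₂−k₁)·(e^(−k₁τ) − e^(−k₂τ)).
e^(−k₁τ) = e^(−0.165×2.68) = e^(−0.4422) = 0.6426; e^(−k₂τ) = e^(−0.2921) = 0.7467.
C_D = 0.165×5.99/(0.109−0.165) × (0.6426−0.7467) = (-17.65)×(-0.1041) = 1.837 kmol/m³.

1.84 kmol/m³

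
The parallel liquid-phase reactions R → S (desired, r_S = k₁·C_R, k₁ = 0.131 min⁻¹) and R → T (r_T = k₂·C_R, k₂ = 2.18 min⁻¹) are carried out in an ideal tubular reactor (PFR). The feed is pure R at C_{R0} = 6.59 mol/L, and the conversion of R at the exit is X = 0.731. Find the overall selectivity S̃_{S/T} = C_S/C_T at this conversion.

0.0601

C_R = C_{R0}(1−X) = 1.773 mol/L.
Both paths are first order in R, so the instantaneous fraction to S is constant: dC_S/d(−C_R) = k₁/(k₁+k₂) = 0.05669.
C_S = 0.05669·(C_{R0}−C_R) = 0.05669×4.817 = 0.273 mol/L.
C_T = (C_{R0}−C_R)−C_S = 4.544 mol/L; S̃_{S/T} = 0.2731/4.544 = 0.0601.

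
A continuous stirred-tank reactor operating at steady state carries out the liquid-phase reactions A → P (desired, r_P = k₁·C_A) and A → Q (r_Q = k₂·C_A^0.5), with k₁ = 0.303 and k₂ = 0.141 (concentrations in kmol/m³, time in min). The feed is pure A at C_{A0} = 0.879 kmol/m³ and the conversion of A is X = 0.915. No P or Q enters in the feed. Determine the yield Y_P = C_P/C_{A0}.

Exit C_A = C_{A0}(1−X) = 0.879×0.0850 = 0.07471 kmol/m³.
A CSTR operates uniformly at the exit composition, giving r_P = 0.02264 and r_Q = 0.03854 (each k·C_A^n at C_A = 0.07471).
Fraction of consumed A going to P: r_P/(r_P+r_Q) = 0.3700.
C_P = 0.3700·C_{A0}·X = 0.3700×0.879×0.915 = 0.298 kmol/m³; Y_P = C_P/C_{A0} = 0.339.

0.339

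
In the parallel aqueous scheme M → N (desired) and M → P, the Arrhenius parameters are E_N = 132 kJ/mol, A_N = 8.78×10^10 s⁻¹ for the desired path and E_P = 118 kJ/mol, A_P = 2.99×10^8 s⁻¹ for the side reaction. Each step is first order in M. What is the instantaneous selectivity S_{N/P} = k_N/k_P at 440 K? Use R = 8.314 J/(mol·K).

6.39

k_N/k_P = (A_N/A_P)·exp[−(E_N−E_P)/(RT)] = (A_N/A_P)·exp[(E_P−E_N)/(RT)].
(E_P−E_N)/(RT) = (118−132)×10³/(8.314×440) = -14000/3658 = -3.827.
k_N/k_P = (8.78×10^10/2.99×10^8)·exp(-3.827) = 293.6 × 0.02177 = 6.39.
Since E_N > E_P, raising the temperature improves selectivity toward N.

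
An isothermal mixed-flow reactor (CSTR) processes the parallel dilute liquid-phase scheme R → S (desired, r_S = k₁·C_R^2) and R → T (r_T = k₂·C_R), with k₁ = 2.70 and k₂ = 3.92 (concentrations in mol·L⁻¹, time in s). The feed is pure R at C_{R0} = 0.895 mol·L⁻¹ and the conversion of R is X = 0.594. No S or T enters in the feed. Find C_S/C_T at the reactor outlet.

0.250

Exit C_R = C_{R0}(1−X) = 0.895×0.406 = 0.3634 mol·L⁻¹.
A CSTR operates uniformly at the exit composition, giving r_S = 0.3565 and r_T = 1.424 (each k·C_R^n at C_R = 0.3634).
Overall selectivity = C_S/C_T = r_Sτ/(r_Tτ) = r_S/r_T = 0.250.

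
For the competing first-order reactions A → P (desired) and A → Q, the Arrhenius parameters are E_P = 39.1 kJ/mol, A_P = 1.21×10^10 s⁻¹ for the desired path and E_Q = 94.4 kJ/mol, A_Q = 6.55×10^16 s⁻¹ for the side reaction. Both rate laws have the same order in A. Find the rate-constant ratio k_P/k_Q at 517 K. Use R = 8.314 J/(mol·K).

k_P/k_Q = (A_P/A_Q)·exp[−(E_P−E_Q)/(RT)] = (A_P/A_Q)·exp[(E_Q−E_P)/(RT)].
(E_Q−E_P)/(RT) = (94.4−39.1)×10³/(8.314×517) = 55300/4298 = 12.87.
k_P/k_Q = (1.21×10^10/6.55×10^16)·exp(12.87) = 1.847×10^-7 × 3.867×10^5 = 0.0714.

0.0714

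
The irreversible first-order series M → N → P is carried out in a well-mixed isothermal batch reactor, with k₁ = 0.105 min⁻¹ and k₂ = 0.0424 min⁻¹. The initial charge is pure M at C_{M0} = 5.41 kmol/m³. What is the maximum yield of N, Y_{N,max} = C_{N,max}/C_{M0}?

Evaluating C_N at t_opt = ln(k₂/k₁)/(k₂−k₁) gives C_{N,max}/C_{M0} = (k₁/k₂)^[k₂/(k₂−k₁)].
= (0.105/0.0424)^(0.0424/(0.0424−0.105)) = (2.476)^(-0.6773) = 0.5411.

0.541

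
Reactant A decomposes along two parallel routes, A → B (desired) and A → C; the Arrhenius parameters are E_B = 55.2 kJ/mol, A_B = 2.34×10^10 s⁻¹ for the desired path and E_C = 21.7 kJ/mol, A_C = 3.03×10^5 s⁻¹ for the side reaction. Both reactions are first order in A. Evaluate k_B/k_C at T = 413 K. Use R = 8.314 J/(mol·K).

With equal orders, S_{B/C} = k_B/k_C = (A_B/A_C)·exp[(E_C−E_B)/(RT)].
(E_C−E_B)/(RT) = (21.7−55.2)×10³/(8.314×413) = -33500/3434 = -9.756.
k_B/k_C = (2.34×10^10/3.03×10^5)·exp(-9.756) = 77228 × 5.793×10^-5 = 4.47.

4.47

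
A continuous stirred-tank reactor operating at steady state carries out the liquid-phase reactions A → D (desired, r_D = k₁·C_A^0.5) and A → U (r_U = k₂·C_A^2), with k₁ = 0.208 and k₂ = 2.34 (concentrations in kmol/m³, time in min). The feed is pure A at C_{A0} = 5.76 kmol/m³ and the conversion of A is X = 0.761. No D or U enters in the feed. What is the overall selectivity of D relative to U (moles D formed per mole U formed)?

Exit C_A = C_{A0}(1−X) = 5.76×0.239 = 1.377 kmol/m³.
Rates in a CSTR are evaluated at the outlet concentration: r_D = 0.208×1.377^0.5 = 0.2440, r_U = 2.34×1.377^2 = 4.435.
Overall selectivity = C_D/C_U = r_Dτ/(r_Uτ) = r_D/r_U = 0.0550.

0.0550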